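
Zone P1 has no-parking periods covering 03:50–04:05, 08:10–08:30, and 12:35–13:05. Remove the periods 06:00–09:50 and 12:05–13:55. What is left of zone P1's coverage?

03:50-04:05: nothing removed.
08:10-08:30: entirely removed.
12:35-13:05: entirely removed.

03:50-04:05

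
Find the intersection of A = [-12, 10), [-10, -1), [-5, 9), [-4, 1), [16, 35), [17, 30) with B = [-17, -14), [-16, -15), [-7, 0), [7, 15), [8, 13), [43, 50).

First set merges to [-12, 10), [16, 35).
Second set merges to [-17, -14), [-7, 0), [7, 15), [43, 50).
[-12, 10) meets the second set on [-7, 0), [7, 10).
[16, 35): no overlap with the second set.

[-7, 0) ∪ [7, 10)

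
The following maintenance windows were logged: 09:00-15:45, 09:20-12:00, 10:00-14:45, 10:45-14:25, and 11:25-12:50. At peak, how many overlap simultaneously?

At 11:25, 5 of the intervals are simultaneously active.
No point has more.

5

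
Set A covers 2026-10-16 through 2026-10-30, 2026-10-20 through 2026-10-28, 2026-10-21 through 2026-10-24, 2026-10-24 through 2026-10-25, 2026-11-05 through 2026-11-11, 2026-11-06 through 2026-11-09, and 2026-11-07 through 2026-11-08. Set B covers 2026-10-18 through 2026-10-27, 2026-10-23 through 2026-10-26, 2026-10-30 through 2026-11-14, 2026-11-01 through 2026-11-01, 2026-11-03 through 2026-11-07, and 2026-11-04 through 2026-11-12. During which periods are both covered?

2026-10-18 through 2026-10-27, 2026-10-30 through 2026-10-30, 2026-11-05 through 2026-11-11

Merge the first list: 2026-10-16 through 2026-10-30, 2026-11-05 through 2026-11-11.
Merge the second list: 2026-10-18 through 2026-10-27, 2026-10-30 through 2026-11-14.
2026-10-16 through 2026-10-30 overlaps B on 2026-10-18 through 2026-10-27, 2026-10-30 through 2026-10-30.
2026-11-05 through 2026-11-11 overlaps B on 2026-11-05 through 2026-11-11.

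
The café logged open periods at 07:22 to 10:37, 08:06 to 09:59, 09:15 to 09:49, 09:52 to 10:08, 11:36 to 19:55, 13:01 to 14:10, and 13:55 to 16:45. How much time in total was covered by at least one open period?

Merged: 07:22-10:37, 11:36-19:55.
Lengths: 3 h 15 min + 8 h 19 min = 11 h 34 min.

11 h 34 min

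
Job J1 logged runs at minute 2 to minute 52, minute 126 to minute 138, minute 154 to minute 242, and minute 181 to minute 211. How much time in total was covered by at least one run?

Merged: minute 2 to minute 52, minute 126 to minute 138, minute 154 to minute 242.
Lengths: 50 minutes + 12 minutes + 88 minutes = 150 minutes.

150 minutes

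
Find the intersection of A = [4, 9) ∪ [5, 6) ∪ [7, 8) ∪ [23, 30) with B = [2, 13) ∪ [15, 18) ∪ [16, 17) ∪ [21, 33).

[4, 9) ∪ [23, 30)

Merge the first list: [4, 9), [23, 30).
Merge the second list: [2, 13), [15, 18), [21, 33).
[4, 9) overlaps B on [4, 9).
[23, 30) overlaps B on [23, 30).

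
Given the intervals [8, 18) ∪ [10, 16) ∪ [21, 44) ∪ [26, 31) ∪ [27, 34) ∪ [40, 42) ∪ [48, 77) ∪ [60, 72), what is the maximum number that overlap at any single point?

3

Sweep endpoints in order; track running count of active intervals.
Peak of 3 reached at 27.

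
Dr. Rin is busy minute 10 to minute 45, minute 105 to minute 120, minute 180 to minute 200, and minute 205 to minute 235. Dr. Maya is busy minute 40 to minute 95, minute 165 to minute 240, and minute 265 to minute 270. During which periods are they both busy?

minute 40 to minute 45, minute 180 to minute 200, minute 205 to minute 235

minute 10 to minute 45 meets the second set on minute 40 to minute 45.
minute 105 to minute 120: no overlap with the second set.
minute 180 to minute 200 meets the second set on minute 180 to minute 200.
minute 205 to minute 235 meets the second set on minute 205 to minute 235.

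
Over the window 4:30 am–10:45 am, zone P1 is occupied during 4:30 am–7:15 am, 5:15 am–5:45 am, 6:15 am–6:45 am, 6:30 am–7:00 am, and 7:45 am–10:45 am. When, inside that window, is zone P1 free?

Covered (merged): 4:30 am–7:15 am, 7:45 am–10:45 am.
Complement within 4:30 am–10:45 am: 7:15 am–7:45 am.

7:15 am–7:45 am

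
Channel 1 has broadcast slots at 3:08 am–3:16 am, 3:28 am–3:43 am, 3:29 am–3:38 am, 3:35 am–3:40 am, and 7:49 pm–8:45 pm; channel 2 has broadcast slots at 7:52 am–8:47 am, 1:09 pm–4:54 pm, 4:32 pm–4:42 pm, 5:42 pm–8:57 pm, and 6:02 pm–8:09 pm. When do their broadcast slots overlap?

A, merged: 3:08 am-3:16 am, 3:28 am-3:43 am, 7:49 pm-8:45 pm.
B, merged: 7:52 am-8:47 am, 1:09 pm-4:54 pm, 5:42 pm-8:57 pm.
3:08 am-3:16 am meets no B interval.
3:28 am-3:43 am meets no B interval.
7:49 pm-8:45 pm ∩ B → 7:49 pm-8:45 pm.

7:49 pm-8:45 pm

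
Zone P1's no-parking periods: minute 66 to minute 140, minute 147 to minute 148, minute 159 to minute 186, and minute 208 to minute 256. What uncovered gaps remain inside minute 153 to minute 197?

Covered (merged): minute 66 to minute 140, minute 147 to minute 148, minute 159 to minute 186, minute 208 to minute 256.
Uncovered inside minute 153 to minute 197: minute 153 to minute 159, minute 186 to minute 197.

minute 153 to minute 159, minute 186 to minute 197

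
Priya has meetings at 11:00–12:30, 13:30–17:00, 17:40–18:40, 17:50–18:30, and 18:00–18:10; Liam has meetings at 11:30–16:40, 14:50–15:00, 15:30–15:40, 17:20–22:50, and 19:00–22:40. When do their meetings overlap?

11:30–12:30, 13:30–16:40, 17:40–18:40

First set merges to 11:00–12:30, 13:30–17:00, 17:40–18:40.
Second set merges to 11:30–16:40, 17:20–22:50.
11:00–12:30 overlaps B on 11:30–12:30.
13:30–17:00 overlaps B on 13:30–16:40.
17:40–18:40 overlaps B on 17:40–18:40.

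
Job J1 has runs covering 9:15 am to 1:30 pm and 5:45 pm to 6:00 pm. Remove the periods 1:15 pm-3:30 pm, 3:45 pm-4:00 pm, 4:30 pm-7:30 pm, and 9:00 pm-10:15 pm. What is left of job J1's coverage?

9:15 am-1:15 pm

9:15 am-1:30 pm minus B → 9:15 am-1:15 pm.
5:45 pm-6:00 pm: fully covered by B → removed.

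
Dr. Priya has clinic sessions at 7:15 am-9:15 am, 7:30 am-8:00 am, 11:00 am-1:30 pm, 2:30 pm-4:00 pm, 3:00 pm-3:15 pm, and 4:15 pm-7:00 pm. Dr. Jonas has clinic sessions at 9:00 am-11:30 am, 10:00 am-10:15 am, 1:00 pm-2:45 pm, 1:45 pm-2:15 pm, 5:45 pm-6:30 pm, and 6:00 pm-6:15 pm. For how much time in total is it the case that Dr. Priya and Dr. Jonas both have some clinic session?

Merge the first list: 7:15 am-9:15 am, 11:00 am-1:30 pm, 2:30 pm-4:00 pm, 4:15 pm-7:00 pm.
Merge the second list: 9:00 am-11:30 am, 1:00 pm-2:45 pm, 5:45 pm-6:30 pm.
A ∩ B = 9:00 am-9:15 am, 11:00 am-11:30 am, 1:00 pm-1:30 pm, 2:30 pm-2:45 pm, 5:45 pm-6:30 pm.
Total: 15 min + 30 min + 30 min + 15 min + 45 min = 2 h 15 min.

2 h 15 min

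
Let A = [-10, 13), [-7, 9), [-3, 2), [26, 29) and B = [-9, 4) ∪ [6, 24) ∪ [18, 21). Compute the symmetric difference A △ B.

[-10, -9) ∪ [4, 6) ∪ [13, 24) ∪ [26, 29)

First set merges to [-10, 13), [26, 29).
Second set merges to [-9, 4), [6, 24).
A \ B = [-10, -9), [4, 6), [26, 29).
B \ A = [13, 24).
Union of the two gives the symmetric difference.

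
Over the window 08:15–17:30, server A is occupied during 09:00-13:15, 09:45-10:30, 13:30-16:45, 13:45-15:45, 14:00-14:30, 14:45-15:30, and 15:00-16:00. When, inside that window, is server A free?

After merging, the occupied span is 09:00–13:15, 13:30–16:45.
Uncovered inside 08:15–17:30: 08:15–09:00, 13:15–13:30, 16:45–17:30.

08:15–09:00, 13:15–13:30, 16:45–17:30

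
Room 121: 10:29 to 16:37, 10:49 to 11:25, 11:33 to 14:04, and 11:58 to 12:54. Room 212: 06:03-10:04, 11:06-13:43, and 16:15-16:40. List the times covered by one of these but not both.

First set merges to 10:29–16:37.
A but not B: 10:29–11:06, 13:43–16:15.
B but not A: 06:03–10:04, 16:37–16:40.
Combining gives A △ B.

06:03–10:04, 10:29–11:06, 13:43–16:15, 16:37–16:40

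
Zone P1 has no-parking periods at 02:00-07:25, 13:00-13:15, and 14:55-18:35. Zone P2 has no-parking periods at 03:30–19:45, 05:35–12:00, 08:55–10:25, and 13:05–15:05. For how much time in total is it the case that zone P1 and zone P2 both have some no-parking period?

Second set merges to 03:30–19:45.
A ∩ B = 03:30–07:25, 13:00–13:15, 14:55–18:35.
Total: 3 h 55 min + 15 min + 3 h 40 min = 7 h 50 min.

7 h 50 min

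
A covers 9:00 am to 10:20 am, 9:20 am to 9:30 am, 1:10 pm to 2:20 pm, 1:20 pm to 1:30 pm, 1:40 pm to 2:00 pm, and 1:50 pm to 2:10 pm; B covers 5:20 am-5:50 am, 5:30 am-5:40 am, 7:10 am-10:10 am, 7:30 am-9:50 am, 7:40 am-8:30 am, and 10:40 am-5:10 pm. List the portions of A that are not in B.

Merge the first list: 9:00 am–10:20 am, 1:10 pm–2:20 pm.
Merge the second list: 5:20 am–5:50 am, 7:10 am–10:10 am, 10:40 am–5:10 pm.
9:00 am–10:20 am \ B = 10:10 am–10:20 am.
1:10 pm–2:20 pm: entirely removed.

10:10 am–10:20 am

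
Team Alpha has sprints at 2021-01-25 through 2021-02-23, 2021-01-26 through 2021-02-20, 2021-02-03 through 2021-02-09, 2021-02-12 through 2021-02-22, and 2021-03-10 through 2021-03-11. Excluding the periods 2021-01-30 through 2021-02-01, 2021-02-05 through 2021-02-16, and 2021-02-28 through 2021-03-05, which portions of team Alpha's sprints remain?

2021-01-25 through 2021-01-29, 2021-02-02 through 2021-02-04, 2021-02-17 through 2021-02-23, 2021-03-10 through 2021-03-11

First set merges to 2021-01-25 through 2021-02-23, 2021-03-10 through 2021-03-11.
2021-01-25 through 2021-02-23 \ B = 2021-01-25 through 2021-01-29, 2021-02-02 through 2021-02-04, 2021-02-17 through 2021-02-23.
2021-03-10 through 2021-03-11: nothing removed.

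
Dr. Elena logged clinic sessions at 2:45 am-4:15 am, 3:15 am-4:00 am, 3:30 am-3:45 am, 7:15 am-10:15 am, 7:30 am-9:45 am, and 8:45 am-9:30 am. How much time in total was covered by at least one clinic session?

4 h 30 min

Merged: 2:45 am–4:15 am, 7:15 am–10:15 am.
Lengths: 1 h 30 min + 3 h = 4 h 30 min.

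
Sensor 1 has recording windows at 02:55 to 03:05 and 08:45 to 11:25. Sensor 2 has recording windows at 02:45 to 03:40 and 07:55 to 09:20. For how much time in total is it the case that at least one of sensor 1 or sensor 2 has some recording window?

A ∪ B = 02:45–03:40, 07:55–11:25.
Total: 55 min + 3 h 30 min = 4 h 25 min.

4 h 25 min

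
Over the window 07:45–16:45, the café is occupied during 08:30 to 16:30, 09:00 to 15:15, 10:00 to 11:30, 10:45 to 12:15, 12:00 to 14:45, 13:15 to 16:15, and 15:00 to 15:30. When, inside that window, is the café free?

Covered (merged): 08:30–16:30.
Uncovered inside 07:45–16:45: 07:45–08:30, 16:30–16:45.

07:45–08:30, 16:30–16:45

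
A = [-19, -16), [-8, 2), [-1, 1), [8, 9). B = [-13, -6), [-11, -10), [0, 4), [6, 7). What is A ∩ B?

[-8, -6) ∪ [0, 2)

A, merged: [-19, -16), [-8, 2), [8, 9).
B, merged: [-13, -6), [0, 4), [6, 7).
[-19, -16) falls entirely outside B.
[-8, 2) overlaps B on [-8, -6), [0, 2).
[8, 9) falls entirely outside B.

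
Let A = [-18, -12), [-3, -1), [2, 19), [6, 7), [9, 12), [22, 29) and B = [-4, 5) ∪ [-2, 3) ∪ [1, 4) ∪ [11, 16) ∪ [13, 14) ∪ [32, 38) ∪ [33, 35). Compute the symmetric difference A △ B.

[-18, -12) ∪ [-4, -3) ∪ [-1, 2) ∪ [5, 11) ∪ [16, 19) ∪ [22, 29) ∪ [32, 38)

First set merges to [-18, -12), [-3, -1), [2, 19), [22, 29).
Second set merges to [-4, 5), [11, 16), [32, 38).
A but not B: [-18, -12), [5, 11), [16, 19), [22, 29).
B but not A: [-4, -3), [-1, 2), [32, 38).
Combining gives A △ B.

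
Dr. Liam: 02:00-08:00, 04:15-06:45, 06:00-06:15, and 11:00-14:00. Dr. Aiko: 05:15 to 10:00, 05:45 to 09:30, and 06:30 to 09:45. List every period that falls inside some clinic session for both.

First set merges to 02:00–08:00, 11:00–14:00.
Second set merges to 05:15–10:00.
02:00–08:00 ∩ B → 05:15–08:00.
11:00–14:00 meets no B interval.

05:15–08:00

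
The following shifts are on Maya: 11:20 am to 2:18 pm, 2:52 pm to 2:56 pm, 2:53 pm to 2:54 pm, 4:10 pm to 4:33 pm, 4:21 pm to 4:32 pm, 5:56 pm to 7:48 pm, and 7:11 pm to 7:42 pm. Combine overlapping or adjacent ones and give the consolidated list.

2:52 pm-2:56 pm is disjoint → start new block.
2:53 pm-2:54 pm overlaps/touches 2:52 pm-2:56 pm → extend to 2:52 pm-2:56 pm.
4:10 pm-4:33 pm is disjoint → start new block.
4:21 pm-4:32 pm overlaps/touches 4:10 pm-4:33 pm → extend to 4:10 pm-4:33 pm.
5:56 pm-7:48 pm is disjoint → start new block.
7:11 pm-7:42 pm overlaps/touches 5:56 pm-7:48 pm → extend to 5:56 pm-7:48 pm.

11:20 am-2:18 pm, 2:52 pm-2:56 pm, 4:10 pm-4:33 pm, 5:56 pm-7:48 pm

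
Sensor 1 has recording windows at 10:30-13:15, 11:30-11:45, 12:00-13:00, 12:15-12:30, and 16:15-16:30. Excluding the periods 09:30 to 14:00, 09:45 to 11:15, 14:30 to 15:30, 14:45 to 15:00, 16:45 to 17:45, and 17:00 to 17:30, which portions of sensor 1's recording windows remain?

First set merges to 10:30–13:15, 16:15–16:30.
Second set merges to 09:30–14:00, 14:30–15:30, 16:45–17:45.
10:30–13:15: entirely removed.
16:15–16:30: nothing removed.

16:15–16:30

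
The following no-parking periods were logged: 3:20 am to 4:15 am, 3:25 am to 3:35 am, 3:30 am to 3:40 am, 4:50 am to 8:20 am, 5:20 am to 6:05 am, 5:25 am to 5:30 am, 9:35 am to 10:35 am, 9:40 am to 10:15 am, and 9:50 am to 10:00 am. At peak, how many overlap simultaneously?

Sweep endpoints in order; track running count of active intervals.
Peak of 3 reached at 3:30 am.

3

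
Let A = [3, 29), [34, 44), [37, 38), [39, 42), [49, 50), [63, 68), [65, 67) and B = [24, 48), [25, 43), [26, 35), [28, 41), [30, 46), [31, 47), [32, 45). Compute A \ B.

Merge the first list: [3, 29), [34, 44), [49, 50), [63, 68).
Merge the second list: [24, 48).
[3, 29) with B removed leaves [3, 24).
[34, 44) lies entirely inside B → drops out.
[49, 50) is untouched.
[63, 68) is untouched.

[3, 24) ∪ [49, 50) ∪ [63, 68)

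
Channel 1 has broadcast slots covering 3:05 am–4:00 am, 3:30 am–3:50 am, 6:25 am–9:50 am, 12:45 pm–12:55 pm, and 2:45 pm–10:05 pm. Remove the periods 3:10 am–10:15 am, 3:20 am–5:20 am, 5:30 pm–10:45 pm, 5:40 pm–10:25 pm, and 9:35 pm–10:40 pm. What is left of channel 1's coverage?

3:05 am–3:10 am, 12:45 pm–12:55 pm, 2:45 pm–5:30 pm

A, merged: 3:05 am–4:00 am, 6:25 am–9:50 am, 12:45 pm–12:55 pm, 2:45 pm–10:05 pm.
B, merged: 3:10 am–10:15 am, 5:30 pm–10:45 pm.
3:05 am–4:00 am \ B = 3:05 am–3:10 am.
6:25 am–9:50 am: entirely removed.
12:45 pm–12:55 pm: nothing removed.
2:45 pm–10:05 pm \ B = 2:45 pm–5:30 pm.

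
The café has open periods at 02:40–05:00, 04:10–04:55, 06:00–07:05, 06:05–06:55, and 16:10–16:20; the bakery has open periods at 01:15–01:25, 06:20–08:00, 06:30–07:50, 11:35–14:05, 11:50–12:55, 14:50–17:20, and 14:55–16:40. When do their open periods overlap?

A, merged: 02:40-05:00, 06:00-07:05, 16:10-16:20.
B, merged: 01:15-01:25, 06:20-08:00, 11:35-14:05, 14:50-17:20.
02:40-05:00: no overlap with the second set.
06:00-07:05 meets the second set on 06:20-07:05.
16:10-16:20 meets the second set on 16:10-16:20.

06:20-07:05, 16:10-16:20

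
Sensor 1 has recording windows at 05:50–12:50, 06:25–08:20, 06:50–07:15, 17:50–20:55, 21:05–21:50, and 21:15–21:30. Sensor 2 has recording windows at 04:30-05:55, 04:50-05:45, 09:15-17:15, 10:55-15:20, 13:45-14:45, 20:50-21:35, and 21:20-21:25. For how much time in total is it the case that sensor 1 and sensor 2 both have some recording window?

4 h 15 min

First set merges to 05:50-12:50, 17:50-20:55, 21:05-21:50.
Second set merges to 04:30-05:55, 09:15-17:15, 20:50-21:35.
A ∩ B = 05:50-05:55, 09:15-12:50, 20:50-20:55, 21:05-21:35.
Total: 5 min + 3 h 35 min + 5 min + 30 min = 4 h 15 min.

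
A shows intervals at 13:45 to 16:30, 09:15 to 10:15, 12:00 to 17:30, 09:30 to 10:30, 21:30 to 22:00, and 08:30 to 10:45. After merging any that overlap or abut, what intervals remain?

Sort by start: 08:30–10:45, 09:15–10:15, 09:30–10:30, 12:00–17:30, 13:45–16:30, 21:30–22:00.
09:15–10:15 overlaps/touches 08:30–10:45 → extend to 08:30–10:45.
09:30–10:30 overlaps/touches 08:30–10:45 → extend to 08:30–10:45.
12:00–17:30 is disjoint → start new block.
13:45–16:30 overlaps/touches 12:00–17:30 → extend to 12:00–17:30.
21:30–22:00 is disjoint → start new block.

08:30–10:45, 12:00–17:30, 21:30–22:00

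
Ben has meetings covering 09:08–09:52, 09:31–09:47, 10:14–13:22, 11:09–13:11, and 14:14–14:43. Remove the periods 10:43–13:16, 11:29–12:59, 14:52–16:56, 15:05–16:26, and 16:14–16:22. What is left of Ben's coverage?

09:08–09:52, 10:14–10:43, 13:16–13:22, 14:14–14:43

First set merges to 09:08–09:52, 10:14–13:22, 14:14–14:43.
Second set merges to 10:43–13:16, 14:52–16:56.
09:08–09:52 is untouched.
10:14–13:22 with B removed leaves 10:14–10:43, 13:16–13:22.
14:14–14:43 is untouched.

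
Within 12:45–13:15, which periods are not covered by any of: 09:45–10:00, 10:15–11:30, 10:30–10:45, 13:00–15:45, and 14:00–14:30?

After merging, the occupied span is 09:45–10:00, 10:15–11:30, 13:00–15:45.
Uncovered inside 12:45–13:15: 12:45–13:00.

12:45–13:00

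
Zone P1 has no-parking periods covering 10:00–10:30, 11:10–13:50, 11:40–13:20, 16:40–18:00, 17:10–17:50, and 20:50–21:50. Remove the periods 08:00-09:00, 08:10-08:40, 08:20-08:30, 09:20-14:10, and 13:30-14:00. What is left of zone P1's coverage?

16:40-18:00, 20:50-21:50

A, merged: 10:00-10:30, 11:10-13:50, 16:40-18:00, 20:50-21:50.
B, merged: 08:00-09:00, 09:20-14:10.
10:00-10:30: fully covered by B → removed.
11:10-13:50: fully covered by B → removed.
16:40-18:00: no B overlap → unchanged.
20:50-21:50: no B overlap → unchanged.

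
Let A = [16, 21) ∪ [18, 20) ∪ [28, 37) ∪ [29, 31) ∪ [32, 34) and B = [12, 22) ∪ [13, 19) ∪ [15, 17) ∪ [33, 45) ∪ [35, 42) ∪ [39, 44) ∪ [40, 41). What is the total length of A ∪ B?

Merge the first list: [16, 21), [28, 37).
Merge the second list: [12, 22), [33, 45).
A ∪ B = [12, 22), [28, 45).
Total: 10 + 17 = 27.

27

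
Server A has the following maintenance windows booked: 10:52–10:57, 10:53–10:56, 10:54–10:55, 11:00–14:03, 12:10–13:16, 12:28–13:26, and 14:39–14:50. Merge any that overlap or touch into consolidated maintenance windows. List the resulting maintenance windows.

10:53–10:56 overlaps/touches 10:52–10:57 → extend to 10:52–10:57.
10:54–10:55 overlaps/touches 10:52–10:57 → extend to 10:52–10:57.
11:00–14:03 is disjoint → start new block.
12:10–13:16 overlaps/touches 11:00–14:03 → extend to 11:00–14:03.
12:28–13:26 overlaps/touches 11:00–14:03 → extend to 11:00–14:03.
14:39–14:50 is disjoint → start new block.

10:52–10:57, 11:00–14:03, 14:39–14:50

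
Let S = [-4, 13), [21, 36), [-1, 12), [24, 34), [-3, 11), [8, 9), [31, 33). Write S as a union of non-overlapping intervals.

[-4, 13) ∪ [21, 36)

Sort by start: [-4, 13), [-3, 11), [-1, 12), [8, 9), [21, 36), [24, 34), [31, 33).
[-3, 11) overlaps/touches [-4, 13) → extend to [-4, 13).
[-1, 12) overlaps/touches [-4, 13) → extend to [-4, 13).
[8, 9) overlaps/touches [-4, 13) → extend to [-4, 13).
[21, 36) is disjoint → start new block.
[24, 34) overlaps/touches [21, 36) → extend to [21, 36).
[31, 33) overlaps/touches [21, 36) → extend to [21, 36).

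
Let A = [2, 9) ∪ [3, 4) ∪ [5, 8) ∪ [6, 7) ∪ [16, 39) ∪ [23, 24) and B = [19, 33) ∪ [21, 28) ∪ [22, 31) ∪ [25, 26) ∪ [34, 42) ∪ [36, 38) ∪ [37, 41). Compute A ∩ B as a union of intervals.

Merge the first list: [2, 9), [16, 39).
Merge the second list: [19, 33), [34, 42).
[2, 9) falls entirely outside B.
[16, 39) overlaps B on [19, 33), [34, 39).

[19, 33) ∪ [34, 39)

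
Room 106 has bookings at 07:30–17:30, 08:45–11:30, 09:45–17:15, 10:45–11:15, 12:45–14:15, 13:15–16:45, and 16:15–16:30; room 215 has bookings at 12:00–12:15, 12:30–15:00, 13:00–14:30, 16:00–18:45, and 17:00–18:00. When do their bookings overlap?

12:00–12:15, 12:30–15:00, 16:00–17:30

A, merged: 07:30–17:30.
B, merged: 12:00–12:15, 12:30–15:00, 16:00–18:45.
07:30–17:30 meets the second set on 12:00–12:15, 12:30–15:00, 16:00–17:30.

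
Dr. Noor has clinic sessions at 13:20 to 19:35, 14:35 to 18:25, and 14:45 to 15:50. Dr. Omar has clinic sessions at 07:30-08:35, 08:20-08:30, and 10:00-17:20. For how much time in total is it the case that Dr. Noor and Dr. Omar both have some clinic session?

4 h

First set merges to 13:20-19:35.
Second set merges to 07:30-08:35, 10:00-17:20.
A ∩ B = 13:20-17:20.
Total: 4 h.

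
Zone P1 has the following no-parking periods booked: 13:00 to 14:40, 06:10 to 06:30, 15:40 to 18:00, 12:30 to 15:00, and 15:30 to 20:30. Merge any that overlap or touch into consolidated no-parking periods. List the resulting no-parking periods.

Sort by start: 06:10-06:30, 12:30-15:00, 13:00-14:40, 15:30-20:30, 15:40-18:00.
12:30-15:00 is disjoint → start new block.
13:00-14:40 overlaps/touches 12:30-15:00 → extend to 12:30-15:00.
15:30-20:30 is disjoint → start new block.
15:40-18:00 overlaps/touches 15:30-20:30 → extend to 15:30-20:30.

06:10-06:30, 12:30-15:00, 15:30-20:30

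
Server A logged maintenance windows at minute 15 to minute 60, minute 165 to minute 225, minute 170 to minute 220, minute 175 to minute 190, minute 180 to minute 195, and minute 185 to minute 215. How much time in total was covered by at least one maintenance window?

Merged: minute 15 to minute 60, minute 165 to minute 225.
Lengths: 45 minutes + 60 minutes = 105 minutes.

105 minutes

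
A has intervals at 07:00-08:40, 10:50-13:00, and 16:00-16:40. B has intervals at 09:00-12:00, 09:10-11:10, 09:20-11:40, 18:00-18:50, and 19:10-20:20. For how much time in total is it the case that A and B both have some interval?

1 h 10 min

Second set merges to 09:00–12:00, 18:00–18:50, 19:10–20:20.
A ∩ B = 10:50–12:00.
Total: 1 h 10 min.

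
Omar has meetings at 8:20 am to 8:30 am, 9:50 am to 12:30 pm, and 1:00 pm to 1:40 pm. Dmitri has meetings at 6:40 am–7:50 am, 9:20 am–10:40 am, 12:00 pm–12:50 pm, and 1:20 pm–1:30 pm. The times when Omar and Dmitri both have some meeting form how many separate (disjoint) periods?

A ∩ B = 9:50 am–10:40 am, 12:00 pm–12:30 pm, 1:20 pm–1:30 pm.
That is 3 disjoint pieces.

3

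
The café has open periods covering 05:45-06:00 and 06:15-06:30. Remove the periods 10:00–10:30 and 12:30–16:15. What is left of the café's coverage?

05:45-06:00, 06:15-06:30

05:45-06:00 is untouched.
06:15-06:30 is untouched.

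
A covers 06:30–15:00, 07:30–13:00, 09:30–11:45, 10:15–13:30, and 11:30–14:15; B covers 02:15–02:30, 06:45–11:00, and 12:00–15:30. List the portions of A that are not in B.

First set merges to 06:30-15:00.
06:30-15:00 \ B = 06:30-06:45, 11:00-12:00.

06:30-06:45, 11:00-12:00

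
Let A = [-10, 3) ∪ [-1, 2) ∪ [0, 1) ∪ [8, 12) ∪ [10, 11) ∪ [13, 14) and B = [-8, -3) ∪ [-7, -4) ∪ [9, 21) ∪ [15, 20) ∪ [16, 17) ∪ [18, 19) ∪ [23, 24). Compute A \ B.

Merge the first list: [-10, 3), [8, 12), [13, 14).
Merge the second list: [-8, -3), [9, 21), [23, 24).
[-10, 3) with B removed leaves [-10, -8), [-3, 3).
[8, 12) with B removed leaves [8, 9).
[13, 14) lies entirely inside B → drops out.

[-10, -8) ∪ [-3, 3) ∪ [8, 9)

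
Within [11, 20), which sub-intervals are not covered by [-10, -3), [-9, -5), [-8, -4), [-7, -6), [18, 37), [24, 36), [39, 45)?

[11, 18)

After merging, the occupied span is [-10, -3), [18, 37), [39, 45).
Complement within [11, 20): [11, 18).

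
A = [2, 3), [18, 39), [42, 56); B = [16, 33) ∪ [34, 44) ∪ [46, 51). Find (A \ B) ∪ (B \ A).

Only in the first: [2, 3), [33, 34), [44, 46), [51, 56).
Only in the second: [16, 18), [39, 42).
Together these are the periods covered by exactly one.

[2, 3) ∪ [16, 18) ∪ [33, 34) ∪ [39, 42) ∪ [44, 46) ∪ [51, 56)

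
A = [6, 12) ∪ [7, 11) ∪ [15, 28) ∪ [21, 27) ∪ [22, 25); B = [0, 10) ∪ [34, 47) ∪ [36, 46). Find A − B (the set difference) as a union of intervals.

A, merged: [6, 12), [15, 28).
B, merged: [0, 10), [34, 47).
[6, 12) minus B → [10, 12).
[15, 28): no B overlap → unchanged.

[10, 12) ∪ [15, 28)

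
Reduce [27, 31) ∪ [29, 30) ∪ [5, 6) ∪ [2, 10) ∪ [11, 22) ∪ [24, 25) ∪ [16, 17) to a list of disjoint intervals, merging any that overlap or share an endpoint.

[2, 10) ∪ [11, 22) ∪ [24, 25) ∪ [27, 31)

Sort by start: [2, 10), [5, 6), [11, 22), [16, 17), [24, 25), [27, 31), [29, 30).
[5, 6) overlaps/touches [2, 10) → extend to [2, 10).
[11, 22) is disjoint → start new block.
[16, 17) overlaps/touches [11, 22) → extend to [11, 22).
[24, 25) is disjoint → start new block.
[27, 31) is disjoint → start new block.
[29, 30) overlaps/touches [27, 31) → extend to [27, 31).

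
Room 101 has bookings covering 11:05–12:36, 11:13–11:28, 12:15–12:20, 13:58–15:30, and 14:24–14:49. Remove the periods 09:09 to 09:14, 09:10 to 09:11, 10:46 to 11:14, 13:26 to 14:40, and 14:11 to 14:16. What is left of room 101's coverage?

11:14–12:36, 14:40–15:30

A, merged: 11:05–12:36, 13:58–15:30.
B, merged: 09:09–09:14, 10:46–11:14, 13:26–14:40.
11:05–12:36 \ B = 11:14–12:36.
13:58–15:30 \ B = 14:40–15:30.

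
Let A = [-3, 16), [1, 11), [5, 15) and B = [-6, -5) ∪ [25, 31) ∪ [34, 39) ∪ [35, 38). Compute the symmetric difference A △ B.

[-6, -5) ∪ [-3, 16) ∪ [25, 31) ∪ [34, 39)

First set merges to [-3, 16).
Second set merges to [-6, -5), [25, 31), [34, 39).
Only in the first: [-3, 16).
Only in the second: [-6, -5), [25, 31), [34, 39).
Together these are the periods covered by exactly one.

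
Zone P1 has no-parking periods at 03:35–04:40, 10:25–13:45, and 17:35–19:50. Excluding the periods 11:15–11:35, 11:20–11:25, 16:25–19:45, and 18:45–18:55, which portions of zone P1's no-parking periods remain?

Second set merges to 11:15–11:35, 16:25–19:45.
03:35–04:40 is untouched.
10:25–13:45 with B removed leaves 10:25–11:15, 11:35–13:45.
17:35–19:50 with B removed leaves 19:45–19:50.

03:35–04:40, 10:25–11:15, 11:35–13:45, 19:45–19:50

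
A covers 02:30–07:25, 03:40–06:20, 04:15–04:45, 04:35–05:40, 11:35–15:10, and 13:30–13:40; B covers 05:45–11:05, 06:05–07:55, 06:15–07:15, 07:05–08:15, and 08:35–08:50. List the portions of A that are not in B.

First set merges to 02:30–07:25, 11:35–15:10.
Second set merges to 05:45–11:05.
02:30–07:25 \ B = 02:30–05:45.
11:35–15:10: nothing removed.

02:30–05:45, 11:35–15:10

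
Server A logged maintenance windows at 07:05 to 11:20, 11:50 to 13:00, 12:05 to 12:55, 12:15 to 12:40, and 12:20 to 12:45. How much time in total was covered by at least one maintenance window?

Merged: 07:05–11:20, 11:50–13:00.
Lengths: 4 h 15 min + 1 h 10 min = 5 h 25 min.

5 h 25 min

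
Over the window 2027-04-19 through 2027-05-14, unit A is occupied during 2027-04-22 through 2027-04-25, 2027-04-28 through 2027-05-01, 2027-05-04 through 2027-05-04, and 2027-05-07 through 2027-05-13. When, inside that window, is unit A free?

After merging, the occupied span is 2027-04-22 through 2027-04-25, 2027-04-28 through 2027-05-01, 2027-05-04 through 2027-05-04, 2027-05-07 through 2027-05-13.
Gaps within 2027-04-19 through 2027-05-14: 2027-04-19 through 2027-04-21, 2027-04-26 through 2027-04-27, 2027-05-02 through 2027-05-03, 2027-05-05 through 2027-05-06, 2027-05-14 through 2027-05-14.

2027-04-19 through 2027-04-21, 2027-04-26 through 2027-04-27, 2027-05-02 through 2027-05-03, 2027-05-05 through 2027-05-06, 2027-05-14 through 2027-05-14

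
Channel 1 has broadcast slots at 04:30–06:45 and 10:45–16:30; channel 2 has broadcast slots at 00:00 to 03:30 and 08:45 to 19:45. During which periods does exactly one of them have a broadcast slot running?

00:00-03:30, 04:30-06:45, 08:45-10:45, 16:30-19:45

A \ B = 04:30-06:45.
B \ A = 00:00-03:30, 08:45-10:45, 16:30-19:45.
Union of the two gives the symmetric difference.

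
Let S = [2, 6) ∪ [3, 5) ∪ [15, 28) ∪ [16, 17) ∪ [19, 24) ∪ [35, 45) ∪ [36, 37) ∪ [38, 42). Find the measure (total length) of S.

Merged: [2, 6), [15, 28), [35, 45).
Lengths: 4 + 13 + 10 = 27.

27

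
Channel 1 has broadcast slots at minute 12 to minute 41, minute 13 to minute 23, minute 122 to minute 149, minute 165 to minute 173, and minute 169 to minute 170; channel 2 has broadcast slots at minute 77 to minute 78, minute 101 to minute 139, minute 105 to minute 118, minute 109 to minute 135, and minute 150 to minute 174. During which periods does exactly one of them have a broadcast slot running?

A, merged: minute 12 to minute 41, minute 122 to minute 149, minute 165 to minute 173.
B, merged: minute 77 to minute 78, minute 101 to minute 139, minute 150 to minute 174.
Only in the first: minute 12 to minute 41, minute 139 to minute 149.
Only in the second: minute 77 to minute 78, minute 101 to minute 122, minute 150 to minute 165, minute 173 to minute 174.
Together these are the periods covered by exactly one.

minute 12 to minute 41, minute 77 to minute 78, minute 101 to minute 122, minute 139 to minute 149, minute 150 to minute 165, minute 173 to minute 174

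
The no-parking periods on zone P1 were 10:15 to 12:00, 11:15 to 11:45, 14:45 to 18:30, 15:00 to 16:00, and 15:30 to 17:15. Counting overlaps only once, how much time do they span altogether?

5 h 30 min

Merged: 10:15-12:00, 14:45-18:30.
Lengths: 1 h 45 min + 3 h 45 min = 5 h 30 min.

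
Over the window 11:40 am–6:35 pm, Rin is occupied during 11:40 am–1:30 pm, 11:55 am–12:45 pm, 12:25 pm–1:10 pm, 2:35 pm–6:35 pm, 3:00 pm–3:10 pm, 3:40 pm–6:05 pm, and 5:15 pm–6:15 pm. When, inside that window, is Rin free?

1:30 pm–2:35 pm

After merging, the occupied span is 11:40 am–1:30 pm, 2:35 pm–6:35 pm.
Complement within 11:40 am–6:35 pm: 1:30 pm–2:35 pm.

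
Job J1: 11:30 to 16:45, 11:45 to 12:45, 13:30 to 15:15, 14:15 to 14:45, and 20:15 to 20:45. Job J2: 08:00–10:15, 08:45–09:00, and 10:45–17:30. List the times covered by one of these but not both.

08:00–10:15, 10:45–11:30, 16:45–17:30, 20:15–20:45

First set merges to 11:30–16:45, 20:15–20:45.
Second set merges to 08:00–10:15, 10:45–17:30.
A but not B: 20:15–20:45.
B but not A: 08:00–10:15, 10:45–11:30, 16:45–17:30.
Combining gives A △ B.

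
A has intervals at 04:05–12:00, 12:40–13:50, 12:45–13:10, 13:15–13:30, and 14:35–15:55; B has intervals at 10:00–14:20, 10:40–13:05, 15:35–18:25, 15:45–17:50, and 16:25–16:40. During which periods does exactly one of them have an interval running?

First set merges to 04:05–12:00, 12:40–13:50, 14:35–15:55.
Second set merges to 10:00–14:20, 15:35–18:25.
Only in the first: 04:05–10:00, 14:35–15:35.
Only in the second: 12:00–12:40, 13:50–14:20, 15:55–18:25.
Together these are the periods covered by exactly one.

04:05–10:00, 12:00–12:40, 13:50–14:20, 14:35–15:35, 15:55–18:25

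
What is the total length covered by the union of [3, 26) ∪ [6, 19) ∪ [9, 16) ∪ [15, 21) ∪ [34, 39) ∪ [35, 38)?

Merged: [3, 26), [34, 39).
Lengths: 23 + 5 = 28.

28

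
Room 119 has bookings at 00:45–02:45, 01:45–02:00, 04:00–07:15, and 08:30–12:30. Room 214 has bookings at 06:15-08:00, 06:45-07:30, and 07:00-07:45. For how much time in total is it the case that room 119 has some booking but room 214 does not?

A, merged: 00:45–02:45, 04:00–07:15, 08:30–12:30.
B, merged: 06:15–08:00.
A \ B = 00:45–02:45, 04:00–06:15, 08:30–12:30.
Total: 2 h + 2 h 15 min + 4 h = 8 h 15 min.

8 h 15 min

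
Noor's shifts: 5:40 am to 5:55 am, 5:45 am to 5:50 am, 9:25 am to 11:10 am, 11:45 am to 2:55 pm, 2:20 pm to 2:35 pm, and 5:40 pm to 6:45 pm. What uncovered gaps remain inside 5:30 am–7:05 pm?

Covered (merged): 5:40 am-5:55 am, 9:25 am-11:10 am, 11:45 am-2:55 pm, 5:40 pm-6:45 pm.
Uncovered inside 5:30 am-7:05 pm: 5:30 am-5:40 am, 5:55 am-9:25 am, 11:10 am-11:45 am, 2:55 pm-5:40 pm, 6:45 pm-7:05 pm.

5:30 am-5:40 am, 5:55 am-9:25 am, 11:10 am-11:45 am, 2:55 pm-5:40 pm, 6:45 pm-7:05 pm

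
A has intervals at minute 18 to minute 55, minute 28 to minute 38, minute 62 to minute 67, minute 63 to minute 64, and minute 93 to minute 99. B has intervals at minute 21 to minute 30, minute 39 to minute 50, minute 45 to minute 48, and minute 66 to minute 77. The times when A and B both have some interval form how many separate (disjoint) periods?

Merge the first list: minute 18 to minute 55, minute 62 to minute 67, minute 93 to minute 99.
Merge the second list: minute 21 to minute 30, minute 39 to minute 50, minute 66 to minute 77.
A ∩ B = minute 21 to minute 30, minute 39 to minute 50, minute 66 to minute 67.
That is 3 disjoint pieces.

3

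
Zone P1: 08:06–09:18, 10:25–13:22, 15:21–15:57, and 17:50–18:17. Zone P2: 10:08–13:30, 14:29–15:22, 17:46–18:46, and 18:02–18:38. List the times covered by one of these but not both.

B, merged: 10:08-13:30, 14:29-15:22, 17:46-18:46.
Only in the first: 08:06-09:18, 15:22-15:57.
Only in the second: 10:08-10:25, 13:22-13:30, 14:29-15:21, 17:46-17:50, 18:17-18:46.
Together these are the periods covered by exactly one.

08:06-09:18, 10:08-10:25, 13:22-13:30, 14:29-15:21, 15:22-15:57, 17:46-17:50, 18:17-18:46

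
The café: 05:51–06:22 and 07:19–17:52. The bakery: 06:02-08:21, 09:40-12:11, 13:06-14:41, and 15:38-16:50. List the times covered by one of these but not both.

05:51–06:02, 06:22–07:19, 08:21–09:40, 12:11–13:06, 14:41–15:38, 16:50–17:52

A but not B: 05:51–06:02, 08:21–09:40, 12:11–13:06, 14:41–15:38, 16:50–17:52.
B but not A: 06:22–07:19.
Combining gives A △ B.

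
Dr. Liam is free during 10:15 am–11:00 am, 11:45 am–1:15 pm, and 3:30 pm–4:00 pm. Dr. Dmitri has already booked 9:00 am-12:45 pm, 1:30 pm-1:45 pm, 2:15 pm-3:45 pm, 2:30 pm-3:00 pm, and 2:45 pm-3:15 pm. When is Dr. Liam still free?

12:45 pm–1:15 pm, 3:45 pm–4:00 pm

Merge the second list: 9:00 am–12:45 pm, 1:30 pm–1:45 pm, 2:15 pm–3:45 pm.
10:15 am–11:00 am: entirely removed.
11:45 am–1:15 pm \ B = 12:45 pm–1:15 pm.
3:30 pm–4:00 pm \ B = 3:45 pm–4:00 pm.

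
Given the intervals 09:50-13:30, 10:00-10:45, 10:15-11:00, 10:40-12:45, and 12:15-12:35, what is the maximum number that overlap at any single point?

Walk the sorted start/end points keeping a running depth.
The depth first hits 4 at 10:40.

4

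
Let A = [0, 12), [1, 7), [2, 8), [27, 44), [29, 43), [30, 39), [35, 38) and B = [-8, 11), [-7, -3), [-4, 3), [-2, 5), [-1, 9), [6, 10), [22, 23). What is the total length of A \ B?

18

Merge the first list: [0, 12), [27, 44).
Merge the second list: [-8, 11), [22, 23).
A \ B = [11, 12), [27, 44).
Total: 1 + 17 = 18.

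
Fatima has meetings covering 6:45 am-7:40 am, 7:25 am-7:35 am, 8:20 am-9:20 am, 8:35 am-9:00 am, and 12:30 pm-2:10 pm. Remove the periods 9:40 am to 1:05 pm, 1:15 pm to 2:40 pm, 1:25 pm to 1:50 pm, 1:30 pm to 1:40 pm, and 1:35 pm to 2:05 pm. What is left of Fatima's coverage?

6:45 am–7:40 am, 8:20 am–9:20 am, 1:05 pm–1:15 pm

First set merges to 6:45 am–7:40 am, 8:20 am–9:20 am, 12:30 pm–2:10 pm.
Second set merges to 9:40 am–1:05 pm, 1:15 pm–2:40 pm.
6:45 am–7:40 am is untouched.
8:20 am–9:20 am is untouched.
12:30 pm–2:10 pm with B removed leaves 1:05 pm–1:15 pm.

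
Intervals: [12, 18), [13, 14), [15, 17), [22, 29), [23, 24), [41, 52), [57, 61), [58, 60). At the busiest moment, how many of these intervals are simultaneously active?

Walk the sorted start/end points keeping a running depth.
The depth first hits 2 at 13.

2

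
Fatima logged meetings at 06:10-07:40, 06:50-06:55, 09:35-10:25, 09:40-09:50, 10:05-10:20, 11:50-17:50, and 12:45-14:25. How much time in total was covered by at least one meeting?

8 h 20 min

Merged: 06:10-07:40, 09:35-10:25, 11:50-17:50.
Lengths: 1 h 30 min + 50 min + 6 h = 8 h 20 min.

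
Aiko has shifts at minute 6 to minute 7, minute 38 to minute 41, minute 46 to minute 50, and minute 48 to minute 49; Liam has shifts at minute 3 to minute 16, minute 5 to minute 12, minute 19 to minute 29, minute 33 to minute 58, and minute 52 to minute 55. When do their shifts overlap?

minute 6 to minute 7, minute 38 to minute 41, minute 46 to minute 50

A, merged: minute 6 to minute 7, minute 38 to minute 41, minute 46 to minute 50.
B, merged: minute 3 to minute 16, minute 19 to minute 29, minute 33 to minute 58.
minute 6 to minute 7 overlaps B on minute 6 to minute 7.
minute 38 to minute 41 overlaps B on minute 38 to minute 41.
minute 46 to minute 50 overlaps B on minute 46 to minute 50.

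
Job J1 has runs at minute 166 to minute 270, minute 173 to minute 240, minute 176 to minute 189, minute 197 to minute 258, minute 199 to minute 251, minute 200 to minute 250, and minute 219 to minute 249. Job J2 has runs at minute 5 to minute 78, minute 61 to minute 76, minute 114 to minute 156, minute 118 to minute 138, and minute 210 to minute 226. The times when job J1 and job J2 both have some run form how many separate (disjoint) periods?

Merge the first list: minute 166 to minute 270.
Merge the second list: minute 5 to minute 78, minute 114 to minute 156, minute 210 to minute 226.
A ∩ B = minute 210 to minute 226.
That is 1 disjoint piece.

1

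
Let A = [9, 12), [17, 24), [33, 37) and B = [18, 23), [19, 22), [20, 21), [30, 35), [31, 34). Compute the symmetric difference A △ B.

[9, 12) ∪ [17, 18) ∪ [23, 24) ∪ [30, 33) ∪ [35, 37)

Merge the second list: [18, 23), [30, 35).
A \ B = [9, 12), [17, 18), [23, 24), [35, 37).
B \ A = [30, 33).
Union of the two gives the symmetric difference.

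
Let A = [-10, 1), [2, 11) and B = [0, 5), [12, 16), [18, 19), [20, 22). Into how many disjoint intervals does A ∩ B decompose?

2

A ∩ B = [0, 1), [2, 5).
That is 2 disjoint pieces.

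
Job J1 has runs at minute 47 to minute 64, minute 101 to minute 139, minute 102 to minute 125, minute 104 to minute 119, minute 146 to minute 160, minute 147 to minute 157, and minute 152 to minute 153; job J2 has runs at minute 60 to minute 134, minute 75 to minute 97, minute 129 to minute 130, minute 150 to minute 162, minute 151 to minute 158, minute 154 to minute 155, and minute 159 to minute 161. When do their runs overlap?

Merge the first list: minute 47 to minute 64, minute 101 to minute 139, minute 146 to minute 160.
Merge the second list: minute 60 to minute 134, minute 150 to minute 162.
minute 47 to minute 64 meets the second set on minute 60 to minute 64.
minute 101 to minute 139 meets the second set on minute 101 to minute 134.
minute 146 to minute 160 meets the second set on minute 150 to minute 160.

minute 60 to minute 64, minute 101 to minute 134, minute 150 to minute 160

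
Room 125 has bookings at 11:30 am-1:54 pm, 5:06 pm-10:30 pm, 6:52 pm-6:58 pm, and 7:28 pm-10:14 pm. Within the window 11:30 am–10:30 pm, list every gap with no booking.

The merged coverage is 11:30 am–1:54 pm, 5:06 pm–10:30 pm.
Complement within 11:30 am–10:30 pm: 1:54 pm–5:06 pm.

1:54 pm–5:06 pm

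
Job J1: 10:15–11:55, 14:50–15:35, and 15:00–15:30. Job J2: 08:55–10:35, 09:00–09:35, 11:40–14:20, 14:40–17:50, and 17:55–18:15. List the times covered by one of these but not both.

Merge the first list: 10:15–11:55, 14:50–15:35.
Merge the second list: 08:55–10:35, 11:40–14:20, 14:40–17:50, 17:55–18:15.
A \ B = 10:35–11:40.
B \ A = 08:55–10:15, 11:55–14:20, 14:40–14:50, 15:35–17:50, 17:55–18:15.
Union of the two gives the symmetric difference.

08:55–10:15, 10:35–11:40, 11:55–14:20, 14:40–14:50, 15:35–17:50, 17:55–18:15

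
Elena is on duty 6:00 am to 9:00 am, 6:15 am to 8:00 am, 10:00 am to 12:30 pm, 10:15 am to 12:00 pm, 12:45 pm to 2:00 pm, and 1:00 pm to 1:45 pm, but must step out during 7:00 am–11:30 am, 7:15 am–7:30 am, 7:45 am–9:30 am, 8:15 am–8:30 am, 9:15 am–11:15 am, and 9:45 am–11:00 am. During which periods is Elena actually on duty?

Merge the first list: 6:00 am–9:00 am, 10:00 am–12:30 pm, 12:45 pm–2:00 pm.
Merge the second list: 7:00 am–11:30 am.
6:00 am–9:00 am with B removed leaves 6:00 am–7:00 am.
10:00 am–12:30 pm with B removed leaves 11:30 am–12:30 pm.
12:45 pm–2:00 pm is untouched.

6:00 am–7:00 am, 11:30 am–12:30 pm, 12:45 pm–2:00 pm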